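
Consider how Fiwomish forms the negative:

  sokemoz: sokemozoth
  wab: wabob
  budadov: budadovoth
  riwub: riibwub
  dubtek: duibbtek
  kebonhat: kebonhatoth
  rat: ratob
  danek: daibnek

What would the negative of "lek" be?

lekob

wab and riwub both end in -b yet inflect differently (wabob, riibwub), so the final letter is not what conditions the rule; the number of vowels is.
"lek" has 1 vowel. The stems with 1 vowel (wab → wabob, rat → ratob) add -ob.
So lek → lekob.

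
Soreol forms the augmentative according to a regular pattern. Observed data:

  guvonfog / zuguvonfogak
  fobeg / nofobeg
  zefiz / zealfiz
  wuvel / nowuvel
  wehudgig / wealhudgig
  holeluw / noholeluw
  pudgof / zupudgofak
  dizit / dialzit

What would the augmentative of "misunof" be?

"misunof" has last vowel 'o'. The stems whose last vowel is 'o' (pudgof → zupudgofak, guvonfog → zuguvonfogak) add zu- … -ak around the stem.
So misunof → zumisunofak.

zumisunofak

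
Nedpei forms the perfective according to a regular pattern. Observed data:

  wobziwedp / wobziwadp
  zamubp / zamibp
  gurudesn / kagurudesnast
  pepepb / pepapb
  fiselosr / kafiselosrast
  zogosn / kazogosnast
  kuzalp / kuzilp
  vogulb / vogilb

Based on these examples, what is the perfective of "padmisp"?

kapadmispast

wobziwedp and kuzalp both end in -p yet inflect differently (wobziwadp, kuzilp), so the final letter is not what conditions the rule; the second-to-last letter is.
"padmisp" has second-to-last letter 's'. The stems whose second-to-last letter is 's' (fiselosr → kafiselosrast, zogosn → kazogosnast, gurudesn → kagurudesnast) add ka- … -ast around the stem.
The other patterns: stems whose second-to-last letter is 'd' or 'p' change the last vowel to 'a'; stems whose second-to-last letter is 'b' or 'l' change the last vowel to 'i'.
So padmisp → kapadmispast.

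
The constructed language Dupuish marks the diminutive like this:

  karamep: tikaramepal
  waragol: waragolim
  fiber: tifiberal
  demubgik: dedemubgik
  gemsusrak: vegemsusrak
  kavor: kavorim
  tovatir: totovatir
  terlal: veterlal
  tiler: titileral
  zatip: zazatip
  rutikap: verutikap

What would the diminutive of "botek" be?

tibotekal

terlal and waragol both end in -l yet inflect differently (veterlal, waragolim), so the final letter is not what conditions the rule; the last vowel is.
"botek" has last vowel 'e'. The stems whose last vowel is 'e' (fiber → tifiberal, karamep → tikaramepal, tiler → titileral) add ti- … -al around the stem.
The other patterns: stems whose last vowel is 'a' add the prefix ve-; stems whose last vowel is 'o' add -im; stems whose last vowel is 'i' repeat the first consonant+vowel as a prefix.
So botek → tibotekal.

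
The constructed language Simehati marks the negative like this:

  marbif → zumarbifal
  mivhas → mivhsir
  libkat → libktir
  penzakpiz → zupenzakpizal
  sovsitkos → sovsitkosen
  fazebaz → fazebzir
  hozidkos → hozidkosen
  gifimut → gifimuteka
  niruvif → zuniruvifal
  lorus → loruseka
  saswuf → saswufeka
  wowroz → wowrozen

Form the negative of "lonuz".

saswuf and niruvif both end in -f yet inflect differently (saswufeka, zuniruvifal), so the final letter is not what conditions the rule; the last vowel is.
"lonuz" has last vowel 'u'. The stems whose last vowel is 'u' (gifimut → gifimuteka, saswuf → saswufeka, lorus → loruseka) add -eka.
The other patterns: stems whose last vowel is 'i' add zu- … -al around the stem; stems whose last vowel is 'o' add -en; stems whose last vowel is 'a' delete the last vowel and add -ir.
So lonuz → lonuzeka.

lonuzeka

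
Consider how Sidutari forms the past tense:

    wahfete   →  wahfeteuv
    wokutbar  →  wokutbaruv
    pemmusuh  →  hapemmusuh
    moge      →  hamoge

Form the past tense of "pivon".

wahfete and moge both end in -e yet inflect differently (wahfeteuv, hamoge), so the final letter is not what conditions the rule; the first letter is.
"pivon" begins with p-. The one such stem in the data (pemmusuh → hapemmusuh) adds the prefix ha-, so the same rule applies.
So pivon → hapivon.

hapivon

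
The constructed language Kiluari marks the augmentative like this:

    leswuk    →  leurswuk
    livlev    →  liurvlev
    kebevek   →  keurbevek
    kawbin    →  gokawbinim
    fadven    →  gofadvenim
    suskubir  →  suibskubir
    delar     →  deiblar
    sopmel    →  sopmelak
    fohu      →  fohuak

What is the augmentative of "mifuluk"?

miurfuluk

livlev and fadven both have last vowel 'e' yet inflect differently (liurvlev, gofadvenim), so the last vowel is not what conditions the rule; the final letter is.
"mifuluk" ends in -k. The stems ending in -k (leswuk → leurswuk, kebevek → keurbevek) insert -ur- after the first vowel.
The other patterns: stems ending in -n add go- … -im around the stem; stems ending in -r insert -ib- after the first vowel; stems ending in -l or -u add -ak.
So mifuluk → miurfuluk.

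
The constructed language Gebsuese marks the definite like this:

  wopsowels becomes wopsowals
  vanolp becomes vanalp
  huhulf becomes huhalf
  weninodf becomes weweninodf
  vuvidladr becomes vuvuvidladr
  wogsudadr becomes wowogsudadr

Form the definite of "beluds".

bebeluds

"beluds" has second-to-last letter 'd'. The stems whose second-to-last letter is 'd' (vuvidladr → vuvuvidladr, wogsudadr → wowogsudadr, weninodf → weweninodf) repeat the first consonant+vowel as a prefix.
So beluds → bebeluds.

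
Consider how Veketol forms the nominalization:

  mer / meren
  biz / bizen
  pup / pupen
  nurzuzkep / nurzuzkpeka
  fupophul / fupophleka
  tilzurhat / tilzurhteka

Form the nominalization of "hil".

hilen

"hil" has 1 vowel. The stems with 1 vowel (mer → meren, biz → bizen, pup → pupen) add -en.
The other pattern: stems with 3 vowels delete the last vowel and add -eka.
So hil → hilen.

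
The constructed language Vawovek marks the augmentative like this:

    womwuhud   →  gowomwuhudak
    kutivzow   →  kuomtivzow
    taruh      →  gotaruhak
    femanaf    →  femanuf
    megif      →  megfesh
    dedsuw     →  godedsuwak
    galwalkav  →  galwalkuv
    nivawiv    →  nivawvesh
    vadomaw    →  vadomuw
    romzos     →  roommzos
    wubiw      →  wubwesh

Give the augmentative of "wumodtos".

wuommodtos

"wumodtos" has last vowel 'o'. The stems whose last vowel is 'o' (romzos → roommzos, kutivzow → kuomtivzow) insert -om- after the first vowel.
The other patterns: stems whose last vowel is 'i' delete the last vowel and add -esh; stems whose last vowel is 'a' change the last vowel to 'u'; stems whose last vowel is 'u' add go- … -ak around the stem.
So wumodtos → wuommodtos.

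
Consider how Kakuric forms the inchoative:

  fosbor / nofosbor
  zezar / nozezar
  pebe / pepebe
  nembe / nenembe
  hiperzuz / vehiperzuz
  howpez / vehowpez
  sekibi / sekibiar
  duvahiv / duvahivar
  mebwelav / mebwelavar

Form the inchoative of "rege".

"rege" ends in -e. The stems ending in -e (pebe → pepebe, nembe → nenembe) repeat the first consonant+vowel as a prefix.
So rege → rerege.

rerege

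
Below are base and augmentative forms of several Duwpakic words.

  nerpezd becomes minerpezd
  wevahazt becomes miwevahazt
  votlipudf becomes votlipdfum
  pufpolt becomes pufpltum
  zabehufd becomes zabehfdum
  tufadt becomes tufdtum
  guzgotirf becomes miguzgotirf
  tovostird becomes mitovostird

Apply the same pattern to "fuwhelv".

wevahazt and pufpolt both end in -t yet inflect differently (miwevahazt, pufpltum), so the final letter is not what conditions the rule; the second-to-last letter is.
"fuwhelv" has second-to-last letter 'l'. The one such stem in the data (pufpolt → pufpltum) deletes the last vowel and adds -um (as do tufadt, zabehufd), so the same rule applies.
The other pattern: stems whose second-to-last letter is 'r' or 'z' add the prefix mi-.
So fuwhelv → fuwhlvum.

fuwhlvum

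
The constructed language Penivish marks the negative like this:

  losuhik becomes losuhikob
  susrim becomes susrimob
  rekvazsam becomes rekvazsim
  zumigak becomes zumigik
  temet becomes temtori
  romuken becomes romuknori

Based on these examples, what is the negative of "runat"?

susrim and rekvazsam both end in -m yet inflect differently (susrimob, rekvazsim), so the final letter is not what conditions the rule; the last vowel is.
"runat" has last vowel 'a'. The stems whose last vowel is 'a' (rekvazsam → rekvazsim, zumigak → zumigik) change the last vowel to 'i'.
The other patterns: stems whose last vowel is 'i' add -ob; stems whose last vowel is 'e' delete the last vowel and add -ori.
So runat → runit.

runit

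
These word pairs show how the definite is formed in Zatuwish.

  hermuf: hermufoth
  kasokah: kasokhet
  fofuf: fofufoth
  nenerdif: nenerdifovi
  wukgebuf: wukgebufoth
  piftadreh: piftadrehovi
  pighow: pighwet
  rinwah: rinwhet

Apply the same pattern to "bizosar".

bizosret

"bizosar" has last vowel 'a'. The stems whose last vowel is 'a' (rinwah → rinwhet, kasokah → kasokhet) delete the last vowel and add -et.
So bizosar → bizosret.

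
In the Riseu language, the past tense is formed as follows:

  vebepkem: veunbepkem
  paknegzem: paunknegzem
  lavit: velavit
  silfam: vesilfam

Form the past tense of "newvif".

vebepkem and silfam both end in -m yet inflect differently (veunbepkem, vesilfam), so the final letter is not what conditions the rule; the number of vowels is.
"newvif" has 2 vowels. The stems with 2 vowels (lavit → velavit, silfam → vesilfam) add the prefix ve-.
So newvif → venewvif.

venewvif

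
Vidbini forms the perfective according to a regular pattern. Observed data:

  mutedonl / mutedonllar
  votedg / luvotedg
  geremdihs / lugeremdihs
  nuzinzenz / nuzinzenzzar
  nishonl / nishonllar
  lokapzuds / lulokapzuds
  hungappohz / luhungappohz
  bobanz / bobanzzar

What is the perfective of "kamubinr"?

bobanz and hungappohz both end in -z yet inflect differently (bobanzzar, luhungappohz), so the final letter is not what conditions the rule; the second-to-last letter is.
"kamubinr" has second-to-last letter 'n'. The stems whose second-to-last letter is 'n' (bobanz → bobanzzar, nuzinzenz → nuzinzenzzar, nishonl → nishonllar) double the final consonant and add -ar.
The other pattern: stems whose second-to-last letter is 'd' or 'h' add the prefix lu-.
So kamubinr → kamubinrrar.

kamubinrrar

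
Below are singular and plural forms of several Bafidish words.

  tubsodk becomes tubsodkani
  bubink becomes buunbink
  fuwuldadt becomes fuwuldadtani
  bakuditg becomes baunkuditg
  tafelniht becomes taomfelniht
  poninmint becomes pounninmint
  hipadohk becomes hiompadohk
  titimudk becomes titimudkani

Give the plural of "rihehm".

fuwuldadt and tafelniht both end in -t yet inflect differently (fuwuldadtani, taomfelniht), so the final letter is not what conditions the rule; the second-to-last letter is.
"rihehm" has second-to-last letter 'h'. The stems whose second-to-last letter is 'h' (tafelniht → taomfelniht, hipadohk → hiompadohk) insert -om- after the first vowel.
So rihehm → riomhehm.

riomhehm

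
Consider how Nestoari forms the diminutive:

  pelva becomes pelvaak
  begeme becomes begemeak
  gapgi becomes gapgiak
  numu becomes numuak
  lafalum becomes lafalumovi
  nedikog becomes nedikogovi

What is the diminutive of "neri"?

neriak

numu and lafalum both have last vowel 'u' yet inflect differently (numuak, lafalumovi), so the last vowel is not what conditions the rule; whether the stem ends in a vowel or a consonant is.
"neri" ends in a vowel. The stems ending in a vowel (pelva → pelvaak, begeme → begemeak, gapgi → gapgiak) add -ak.
The other pattern: stems ending in a consonant add -ovi.
So neri → neriak.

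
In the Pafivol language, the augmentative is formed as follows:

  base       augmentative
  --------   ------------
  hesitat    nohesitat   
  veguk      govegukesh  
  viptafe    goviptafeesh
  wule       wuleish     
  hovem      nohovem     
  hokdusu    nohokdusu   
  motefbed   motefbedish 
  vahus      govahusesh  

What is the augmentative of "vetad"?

govetadesh

viptafe and wule both end in -e yet inflect differently (goviptafeesh, wuleish), so the final letter is not what conditions the rule; the first letter is.
"vetad" begins with v-. The stems beginning with v- (veguk → govegukesh, viptafe → goviptafeesh, vahus → govahusesh) add go- … -esh around the stem.
So vetad → govetadesh.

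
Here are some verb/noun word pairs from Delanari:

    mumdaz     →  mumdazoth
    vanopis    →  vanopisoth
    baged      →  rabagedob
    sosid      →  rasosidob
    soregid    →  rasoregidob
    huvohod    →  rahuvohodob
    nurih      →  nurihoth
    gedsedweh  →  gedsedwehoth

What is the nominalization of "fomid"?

rafomidob

baged and gedsedweh both have last vowel 'e' yet inflect differently (rabagedob, gedsedwehoth), so the last vowel is not what conditions the rule; the final letter is.
"fomid" ends in -d. The stems ending in -d (baged → rabagedob, soregid → rasoregidob, sosid → rasosidob) add ra- … -ob around the stem.
The other pattern: stems ending in -h, -s or -z add -oth.
So fomid → rafomidob.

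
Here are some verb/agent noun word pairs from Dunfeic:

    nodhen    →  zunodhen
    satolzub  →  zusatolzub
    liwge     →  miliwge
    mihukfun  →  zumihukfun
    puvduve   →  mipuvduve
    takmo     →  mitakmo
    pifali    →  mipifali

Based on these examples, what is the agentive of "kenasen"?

"kenasen" ends in a consonant. The stems ending in a consonant (satolzub → zusatolzub, mihukfun → zumihukfun, nodhen → zunodhen) add the prefix zu-.
The other pattern: stems ending in a vowel add the prefix mi-.
So kenasen → zukenasen.

zukenasen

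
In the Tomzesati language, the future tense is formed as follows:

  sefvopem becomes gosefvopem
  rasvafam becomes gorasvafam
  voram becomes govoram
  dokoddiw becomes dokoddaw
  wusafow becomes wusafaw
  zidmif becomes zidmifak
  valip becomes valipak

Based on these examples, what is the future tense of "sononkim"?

gosononkim

dokoddiw and zidmif both have last vowel 'i' yet inflect differently (dokoddaw, zidmifak), so the last vowel is not what conditions the rule; the final letter is.
"sononkim" ends in -m. The stems ending in -m (sefvopem → gosefvopem, rasvafam → gorasvafam, voram → govoram) add the prefix go-.
The other patterns: stems ending in -w change the last vowel to 'a'; stems ending in -f or -p add -ak.
So sononkim → gosononkim.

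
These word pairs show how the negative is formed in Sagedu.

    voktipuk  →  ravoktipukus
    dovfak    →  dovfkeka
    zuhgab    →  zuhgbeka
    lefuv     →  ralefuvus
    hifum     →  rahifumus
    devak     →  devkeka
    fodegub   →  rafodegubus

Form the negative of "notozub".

zuhgab and fodegub both end in -b yet inflect differently (zuhgbeka, rafodegubus), so the final letter is not what conditions the rule; the last vowel is.
"notozub" has last vowel 'u'. The stems whose last vowel is 'u' (fodegub → rafodegubus, voktipuk → ravoktipukus, lefuv → ralefuvus) add ra- … -us around the stem.
The other pattern: stems whose last vowel is 'a' delete the last vowel and add -eka.
So notozub → ranotozubus.

ranotozubus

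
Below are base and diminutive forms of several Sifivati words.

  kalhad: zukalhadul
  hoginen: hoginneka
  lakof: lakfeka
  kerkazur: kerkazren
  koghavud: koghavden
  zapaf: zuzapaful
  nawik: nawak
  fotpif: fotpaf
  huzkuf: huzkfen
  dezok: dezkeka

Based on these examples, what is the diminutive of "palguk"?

palgken

"palguk" has last vowel 'u'. The stems whose last vowel is 'u' (huzkuf → huzkfen, koghavud → koghavden, kerkazur → kerkazren) delete the last vowel and add -en.
So palguk → palgken.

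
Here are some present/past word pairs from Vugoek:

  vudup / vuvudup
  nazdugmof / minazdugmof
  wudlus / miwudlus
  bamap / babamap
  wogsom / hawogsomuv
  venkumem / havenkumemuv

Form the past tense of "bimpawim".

habimpawimuv

vudup and wudlus both have last vowel 'u' yet inflect differently (vuvudup, miwudlus), so the last vowel is not what conditions the rule; the final letter is.
"bimpawim" ends in -m. The stems ending in -m (wogsom → hawogsomuv, venkumem → havenkumemuv) add ha- … -uv around the stem.
The other patterns: stems ending in -p repeat the first consonant+vowel as a prefix; stems ending in -f or -s add the prefix mi-.
So bimpawim → habimpawimuv.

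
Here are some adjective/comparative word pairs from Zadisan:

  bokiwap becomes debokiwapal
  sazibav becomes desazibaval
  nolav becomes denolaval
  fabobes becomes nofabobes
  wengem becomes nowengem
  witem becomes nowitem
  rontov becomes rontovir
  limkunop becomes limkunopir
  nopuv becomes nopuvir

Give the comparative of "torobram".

sazibav and rontov both end in -v yet inflect differently (desazibaval, rontovir), so the final letter is not what conditions the rule; the last vowel is.
"torobram" has last vowel 'a'. The stems whose last vowel is 'a' (bokiwap → debokiwapal, sazibav → desazibaval, nolav → denolaval) add de- … -al around the stem.
The other patterns: stems whose last vowel is 'e' add the prefix no-; stems whose last vowel is 'o' or 'u' add -ir.
So torobram → detorobramal.

detorobramal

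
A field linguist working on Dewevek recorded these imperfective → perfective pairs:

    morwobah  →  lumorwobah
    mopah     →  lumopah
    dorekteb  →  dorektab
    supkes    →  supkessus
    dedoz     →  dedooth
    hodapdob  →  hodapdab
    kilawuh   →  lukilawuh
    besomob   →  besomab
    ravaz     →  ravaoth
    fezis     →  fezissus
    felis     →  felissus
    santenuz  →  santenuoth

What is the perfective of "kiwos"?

dorekteb and supkes both have last vowel 'e' yet inflect differently (dorektab, supkessus), so the last vowel is not what conditions the rule; the final letter is.
"kiwos" ends in -s. The stems ending in -s (fezis → fezissus, felis → felissus, supkes → supkessus) double the final consonant and add -us.
The other patterns: stems ending in -b change the last vowel to 'a'; stems ending in -z drop the final letter and add -oth; stems ending in -h add the prefix lu-.
So kiwos → kiwossus.

kiwossus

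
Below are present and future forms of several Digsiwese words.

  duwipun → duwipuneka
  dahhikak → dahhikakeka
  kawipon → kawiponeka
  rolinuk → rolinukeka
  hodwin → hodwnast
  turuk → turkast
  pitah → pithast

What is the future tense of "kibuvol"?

duwipun and hodwin both end in -n yet inflect differently (duwipuneka, hodwnast), so the final letter is not what conditions the rule; the number of vowels is.
"kibuvol" has 3 vowels. The stems with 3 vowels (duwipun → duwipuneka, dahhikak → dahhikakeka, kawipon → kawiponeka) add -eka.
The other pattern: stems with 2 vowels delete the last vowel and add -ast.
So kibuvol → kibuvoleka.

kibuvoleka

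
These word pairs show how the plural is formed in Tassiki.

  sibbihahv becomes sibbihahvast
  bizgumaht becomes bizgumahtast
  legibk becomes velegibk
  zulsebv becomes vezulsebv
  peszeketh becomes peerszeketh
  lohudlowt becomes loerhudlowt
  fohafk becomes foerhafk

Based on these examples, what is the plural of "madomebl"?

vemadomebl

sibbihahv and zulsebv both end in -v yet inflect differently (sibbihahvast, vezulsebv), so the final letter is not what conditions the rule; the second-to-last letter is.
"madomebl" has second-to-last letter 'b'. The stems whose second-to-last letter is 'b' (legibk → velegibk, zulsebv → vezulsebv) add the prefix ve-.
So madomebl → vemadomebl.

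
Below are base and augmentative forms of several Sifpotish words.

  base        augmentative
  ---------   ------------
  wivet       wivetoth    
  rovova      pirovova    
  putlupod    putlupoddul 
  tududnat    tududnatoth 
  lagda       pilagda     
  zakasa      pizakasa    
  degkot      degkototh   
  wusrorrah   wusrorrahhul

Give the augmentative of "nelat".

nelatoth

"nelat" ends in -t. The stems ending in -t (tududnat → tududnatoth, degkot → degkototh, wivet → wivetoth) add -oth.
The other patterns: stems ending in -a add the prefix pi-; stems ending in -d or -h double the final consonant and add -ul.
So nelat → nelatoth.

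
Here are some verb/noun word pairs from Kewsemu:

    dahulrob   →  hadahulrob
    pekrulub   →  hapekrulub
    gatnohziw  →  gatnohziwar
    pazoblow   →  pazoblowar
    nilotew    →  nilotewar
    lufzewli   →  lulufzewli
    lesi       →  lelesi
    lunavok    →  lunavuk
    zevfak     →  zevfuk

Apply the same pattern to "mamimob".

hamamimob

dahulrob and pazoblow both have last vowel 'o' yet inflect differently (hadahulrob, pazoblowar), so the last vowel is not what conditions the rule; the final letter is.
"mamimob" ends in -b. The stems ending in -b (dahulrob → hadahulrob, pekrulub → hapekrulub) add the prefix ha-.
So mamimob → hamamimob.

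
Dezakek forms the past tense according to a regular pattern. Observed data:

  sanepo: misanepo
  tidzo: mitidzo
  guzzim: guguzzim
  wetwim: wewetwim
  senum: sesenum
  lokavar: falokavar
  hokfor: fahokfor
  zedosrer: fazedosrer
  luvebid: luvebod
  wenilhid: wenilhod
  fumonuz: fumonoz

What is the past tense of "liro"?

sanepo and hokfor both have last vowel 'o' yet inflect differently (misanepo, fahokfor), so the last vowel is not what conditions the rule; the final letter is.
"liro" ends in -o. The stems ending in -o (sanepo → misanepo, tidzo → mitidzo) add the prefix mi-.
The other patterns: stems ending in -m repeat the first consonant+vowel as a prefix; stems ending in -r add the prefix fa-; stems ending in -d or -z change the last vowel to 'o'.
So liro → miliro.

miliro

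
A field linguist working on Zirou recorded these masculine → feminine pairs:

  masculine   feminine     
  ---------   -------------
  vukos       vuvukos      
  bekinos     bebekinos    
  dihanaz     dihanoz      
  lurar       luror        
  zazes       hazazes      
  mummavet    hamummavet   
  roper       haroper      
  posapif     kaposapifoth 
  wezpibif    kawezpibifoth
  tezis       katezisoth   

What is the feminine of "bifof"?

bibifof

"bifof" has last vowel 'o'. The stems whose last vowel is 'o' (vukos → vuvukos, bekinos → bebekinos) repeat the first consonant+vowel as a prefix.
The other patterns: stems whose last vowel is 'a' change the last vowel to 'o'; stems whose last vowel is 'e' add the prefix ha-; stems whose last vowel is 'i' add ka- … -oth around the stem.
So bifof → bibifof.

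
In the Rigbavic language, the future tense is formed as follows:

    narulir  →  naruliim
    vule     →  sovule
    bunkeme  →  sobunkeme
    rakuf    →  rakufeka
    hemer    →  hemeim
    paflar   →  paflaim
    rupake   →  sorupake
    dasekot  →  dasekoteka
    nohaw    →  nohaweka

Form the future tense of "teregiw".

teregiweka

vule and hemer both have last vowel 'e' yet inflect differently (sovule, hemeim), so the last vowel is not what conditions the rule; the final letter is.
"teregiw" ends in -w. The one such stem in the data (nohaw → nohaweka) adds -eka, so the same rule applies.
The other patterns: stems ending in -e add the prefix so-; stems ending in -r drop the final letter and add -im.
So teregiw → teregiweka.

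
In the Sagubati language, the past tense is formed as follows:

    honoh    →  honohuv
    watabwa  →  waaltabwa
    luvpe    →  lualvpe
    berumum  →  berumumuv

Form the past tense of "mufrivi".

mualfrivi

berumum and watabwa both have 3 vowels yet inflect differently (berumumuv, waaltabwa), so the number of vowels is not what conditions the rule; whether the stem ends in a vowel or a consonant is.
"mufrivi" ends in a vowel. The stems ending in a vowel (watabwa → waaltabwa, luvpe → lualvpe) insert -al- after the first vowel.
The other pattern: stems ending in a consonant add -uv.
So mufrivi → mualfrivi.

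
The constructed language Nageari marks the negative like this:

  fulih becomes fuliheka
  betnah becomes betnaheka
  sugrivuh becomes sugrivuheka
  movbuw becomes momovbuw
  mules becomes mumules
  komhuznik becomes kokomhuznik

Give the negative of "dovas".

dodovas

sugrivuh and movbuw both have last vowel 'u' yet inflect differently (sugrivuheka, momovbuw), so the last vowel is not what conditions the rule; the final letter is.
"dovas" ends in -s. The one such stem in the data (mules → mumules) repeats the first consonant+vowel as a prefix (as do movbuw, komhuznik), so the same rule applies.
So dovas → dodovas.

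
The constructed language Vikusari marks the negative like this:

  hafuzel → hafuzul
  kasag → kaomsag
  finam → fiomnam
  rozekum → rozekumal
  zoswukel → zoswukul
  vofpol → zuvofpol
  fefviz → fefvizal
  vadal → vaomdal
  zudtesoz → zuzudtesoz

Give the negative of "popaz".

vadal and vofpol both end in -l yet inflect differently (vaomdal, zuvofpol), so the final letter is not what conditions the rule; the last vowel is.
"popaz" has last vowel 'a'. The stems whose last vowel is 'a' (vadal → vaomdal, kasag → kaomsag, finam → fiomnam) insert -om- after the first vowel.
So popaz → poompaz.

poompaz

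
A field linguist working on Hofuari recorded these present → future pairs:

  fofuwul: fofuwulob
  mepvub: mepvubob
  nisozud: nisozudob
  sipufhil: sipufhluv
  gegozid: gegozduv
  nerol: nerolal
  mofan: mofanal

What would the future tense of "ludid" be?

fofuwul and sipufhil both end in -l yet inflect differently (fofuwulob, sipufhluv), so the final letter is not what conditions the rule; the last vowel is.
"ludid" has last vowel 'i'. The stems whose last vowel is 'i' (sipufhil → sipufhluv, gegozid → gegozduv) delete the last vowel and add -uv.
So ludid → ludduv.

ludduv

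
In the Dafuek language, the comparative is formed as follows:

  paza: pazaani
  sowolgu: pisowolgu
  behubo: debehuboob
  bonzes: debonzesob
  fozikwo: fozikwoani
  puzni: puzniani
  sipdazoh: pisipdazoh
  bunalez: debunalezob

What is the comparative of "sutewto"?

behubo and fozikwo both end in -o yet inflect differently (debehuboob, fozikwoani), so the final letter is not what conditions the rule; the first letter is.
"sutewto" begins with s-. The stems beginning with s- (sipdazoh → pisipdazoh, sowolgu → pisowolgu) add the prefix pi-.
The other patterns: stems beginning with b- add de- … -ob around the stem; stems beginning with f- or p- add -ani.
So sutewto → pisutewto.

pisutewto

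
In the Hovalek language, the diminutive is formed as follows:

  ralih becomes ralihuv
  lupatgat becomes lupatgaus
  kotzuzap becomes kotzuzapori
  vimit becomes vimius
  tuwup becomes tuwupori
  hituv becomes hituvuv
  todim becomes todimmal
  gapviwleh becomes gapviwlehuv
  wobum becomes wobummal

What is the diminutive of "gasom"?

hituv and tuwup both have last vowel 'u' yet inflect differently (hituvuv, tuwupori), so the last vowel is not what conditions the rule; the final letter is.
"gasom" ends in -m. The stems ending in -m (wobum → wobummal, todim → todimmal) double the final consonant and add -al.
So gasom → gasommal.

gasommal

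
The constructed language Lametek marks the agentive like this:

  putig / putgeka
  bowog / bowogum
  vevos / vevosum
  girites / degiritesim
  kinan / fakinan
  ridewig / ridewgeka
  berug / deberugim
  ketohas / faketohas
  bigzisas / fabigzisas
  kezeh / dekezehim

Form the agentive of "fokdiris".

fokdirseka

"fokdiris" has last vowel 'i'. The stems whose last vowel is 'i' (putig → putgeka, ridewig → ridewgeka) delete the last vowel and add -eka.
The other patterns: stems whose last vowel is 'e' or 'u' add de- … -im around the stem; stems whose last vowel is 'o' add -um; stems whose last vowel is 'a' add the prefix fa-.
So fokdiris → fokdirseka.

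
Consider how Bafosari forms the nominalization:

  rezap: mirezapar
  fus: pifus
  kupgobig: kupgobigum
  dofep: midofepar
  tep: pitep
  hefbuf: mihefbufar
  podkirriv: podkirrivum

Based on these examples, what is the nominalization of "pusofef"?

tep and rezap both end in -p yet inflect differently (pitep, mirezapar), so the final letter is not what conditions the rule; the number of vowels is.
"pusofef" has 3 vowels. The stems with 3 vowels (kupgobig → kupgobigum, podkirriv → podkirrivum) add -um.
So pusofef → pusofefum.

pusofefum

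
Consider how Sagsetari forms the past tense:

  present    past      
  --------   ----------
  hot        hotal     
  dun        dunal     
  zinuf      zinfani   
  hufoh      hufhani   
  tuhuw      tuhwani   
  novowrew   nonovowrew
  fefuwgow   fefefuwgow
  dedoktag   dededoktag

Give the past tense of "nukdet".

nukdtani

tuhuw and novowrew both end in -w yet inflect differently (tuhwani, nonovowrew), so the final letter is not what conditions the rule; the number of vowels is.
"nukdet" has 2 vowels. The stems with 2 vowels (zinuf → zinfani, hufoh → hufhani, tuhuw → tuhwani) delete the last vowel and add -ani.
The other patterns: stems with 1 vowel add -al; stems with 3 vowels repeat the first consonant+vowel as a prefix.
So nukdet → nukdtani.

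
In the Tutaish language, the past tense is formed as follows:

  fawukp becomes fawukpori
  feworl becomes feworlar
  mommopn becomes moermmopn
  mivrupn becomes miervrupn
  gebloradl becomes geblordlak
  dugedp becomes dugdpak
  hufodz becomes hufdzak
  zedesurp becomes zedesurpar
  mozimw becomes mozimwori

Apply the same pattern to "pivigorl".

pivigorlar

feworl and gebloradl both end in -l yet inflect differently (feworlar, geblordlak), so the final letter is not what conditions the rule; the second-to-last letter is.
"pivigorl" has second-to-last letter 'r'. The stems whose second-to-last letter is 'r' (feworl → feworlar, zedesurp → zedesurpar) add -ar.
So pivigorl → pivigorlar.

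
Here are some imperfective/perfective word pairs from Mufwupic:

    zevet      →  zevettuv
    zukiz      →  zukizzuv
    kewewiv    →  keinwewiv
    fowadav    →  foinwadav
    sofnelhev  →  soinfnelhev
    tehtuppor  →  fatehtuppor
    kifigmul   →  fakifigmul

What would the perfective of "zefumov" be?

zeinfumov

zukiz and kewewiv both have last vowel 'i' yet inflect differently (zukizzuv, keinwewiv), so the last vowel is not what conditions the rule; the final letter is.
"zefumov" ends in -v. The stems ending in -v (kewewiv → keinwewiv, fowadav → foinwadav, sofnelhev → soinfnelhev) insert -in- after the first vowel.
So zefumov → zeinfumov.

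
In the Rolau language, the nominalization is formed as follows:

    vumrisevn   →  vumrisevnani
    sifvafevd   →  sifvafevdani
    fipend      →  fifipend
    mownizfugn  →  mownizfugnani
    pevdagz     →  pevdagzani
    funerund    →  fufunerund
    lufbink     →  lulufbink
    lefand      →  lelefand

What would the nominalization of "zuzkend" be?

lefand and sifvafevd both end in -d yet inflect differently (lelefand, sifvafevdani), so the final letter is not what conditions the rule; the second-to-last letter is.
"zuzkend" has second-to-last letter 'n'. The stems whose second-to-last letter is 'n' (lefand → lelefand, fipend → fifipend, lufbink → lulufbink) repeat the first consonant+vowel as a prefix.
So zuzkend → zuzuzkend.

zuzuzkend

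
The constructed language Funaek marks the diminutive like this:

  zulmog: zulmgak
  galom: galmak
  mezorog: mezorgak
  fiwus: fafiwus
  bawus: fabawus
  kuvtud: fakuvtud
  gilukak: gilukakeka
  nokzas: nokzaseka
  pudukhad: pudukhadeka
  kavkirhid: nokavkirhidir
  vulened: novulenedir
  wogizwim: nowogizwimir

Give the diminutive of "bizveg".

nobizvegir

"bizveg" has last vowel 'e'. The one such stem in the data (vulened → novulenedir) adds no- … -ir around the stem, so the same rule applies.
So bizveg → nobizvegir.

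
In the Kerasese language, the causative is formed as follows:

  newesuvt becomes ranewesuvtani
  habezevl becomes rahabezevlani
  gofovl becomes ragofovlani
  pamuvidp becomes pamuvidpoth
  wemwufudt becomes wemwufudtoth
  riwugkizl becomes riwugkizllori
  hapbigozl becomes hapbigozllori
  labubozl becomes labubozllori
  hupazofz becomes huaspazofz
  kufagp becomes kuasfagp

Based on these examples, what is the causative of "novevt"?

ranovevtani

newesuvt and wemwufudt both end in -t yet inflect differently (ranewesuvtani, wemwufudtoth), so the final letter is not what conditions the rule; the second-to-last letter is.
"novevt" has second-to-last letter 'v'. The stems whose second-to-last letter is 'v' (newesuvt → ranewesuvtani, habezevl → rahabezevlani, gofovl → ragofovlani) add ra- … -ani around the stem.
The other patterns: stems whose second-to-last letter is 'd' add -oth; stems whose second-to-last letter is 'z' double the final consonant and add -ori; stems whose second-to-last letter is 'f' or 'g' insert -as- after the first vowel.
So novevt → ranovevtani.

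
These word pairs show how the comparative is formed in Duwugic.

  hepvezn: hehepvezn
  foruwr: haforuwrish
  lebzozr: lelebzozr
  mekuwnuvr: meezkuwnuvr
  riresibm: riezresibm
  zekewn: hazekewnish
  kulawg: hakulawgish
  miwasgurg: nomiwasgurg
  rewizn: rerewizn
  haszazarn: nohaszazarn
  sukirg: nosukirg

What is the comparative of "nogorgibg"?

noezgorgibg

rewizn and zekewn both end in -n yet inflect differently (rerewizn, hazekewnish), so the final letter is not what conditions the rule; the second-to-last letter is.
"nogorgibg" has second-to-last letter 'b'. The one such stem in the data (riresibm → riezresibm) inserts -ez- after the first vowel (as does mekuwnuvr), so the same rule applies.
So nogorgibg → noezgorgibg.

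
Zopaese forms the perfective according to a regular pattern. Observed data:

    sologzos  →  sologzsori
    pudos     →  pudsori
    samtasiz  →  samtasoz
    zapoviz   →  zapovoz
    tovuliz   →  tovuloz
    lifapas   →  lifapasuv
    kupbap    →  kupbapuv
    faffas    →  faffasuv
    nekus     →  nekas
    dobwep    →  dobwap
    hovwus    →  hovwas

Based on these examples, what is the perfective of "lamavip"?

lamavop

"lamavip" has last vowel 'i'. The stems whose last vowel is 'i' (samtasiz → samtasoz, zapoviz → zapovoz, tovuliz → tovuloz) change the last vowel to 'o'.
The other patterns: stems whose last vowel is 'o' delete the last vowel and add -ori; stems whose last vowel is 'a' add -uv; stems whose last vowel is 'e' or 'u' change the last vowel to 'a'.
So lamavip → lamavop.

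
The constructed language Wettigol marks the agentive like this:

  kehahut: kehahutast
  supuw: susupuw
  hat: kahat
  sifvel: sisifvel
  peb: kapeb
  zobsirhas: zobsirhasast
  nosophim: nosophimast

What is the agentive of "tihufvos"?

tihufvosast

"tihufvos" has 3 vowels. The stems with 3 vowels (nosophim → nosophimast, kehahut → kehahutast, zobsirhas → zobsirhasast) add -ast.
The other patterns: stems with 1 vowel add the prefix ka-; stems with 2 vowels repeat the first consonant+vowel as a prefix.
So tihufvos → tihufvosast.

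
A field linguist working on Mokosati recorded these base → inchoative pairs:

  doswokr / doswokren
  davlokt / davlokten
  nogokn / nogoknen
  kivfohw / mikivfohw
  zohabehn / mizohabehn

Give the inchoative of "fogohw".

nogokn and zohabehn both end in -n yet inflect differently (nogoknen, mizohabehn), so the final letter is not what conditions the rule; the second-to-last letter is.
"fogohw" has second-to-last letter 'h'. The stems whose second-to-last letter is 'h' (kivfohw → mikivfohw, zohabehn → mizohabehn) add the prefix mi-.
So fogohw → mifogohw.

mifogohw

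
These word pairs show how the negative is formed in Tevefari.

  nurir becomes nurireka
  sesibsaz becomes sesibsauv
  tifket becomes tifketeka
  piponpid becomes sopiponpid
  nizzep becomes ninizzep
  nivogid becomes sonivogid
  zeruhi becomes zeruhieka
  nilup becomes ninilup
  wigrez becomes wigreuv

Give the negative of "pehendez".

wigrez and nizzep both have last vowel 'e' yet inflect differently (wigreuv, ninizzep), so the last vowel is not what conditions the rule; the final letter is.
"pehendez" ends in -z. The stems ending in -z (wigrez → wigreuv, sesibsaz → sesibsauv) drop the final letter and add -uv.
So pehendez → pehendeuv.

pehendeuv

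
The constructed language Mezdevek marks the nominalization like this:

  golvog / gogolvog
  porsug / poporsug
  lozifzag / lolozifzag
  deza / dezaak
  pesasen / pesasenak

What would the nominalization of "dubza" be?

"dubza" ends in -a. The one such stem in the data (deza → dezaak) adds -ak, so the same rule applies.
The other pattern: stems ending in -g repeat the first consonant+vowel as a prefix.
So dubza → dubzaak.

dubzaak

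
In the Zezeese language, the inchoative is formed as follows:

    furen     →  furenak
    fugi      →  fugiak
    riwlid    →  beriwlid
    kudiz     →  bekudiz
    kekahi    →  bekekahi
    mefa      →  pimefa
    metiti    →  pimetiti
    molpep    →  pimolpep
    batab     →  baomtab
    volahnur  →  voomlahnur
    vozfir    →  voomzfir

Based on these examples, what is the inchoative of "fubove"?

fuboveak

fugi and kekahi both end in -i yet inflect differently (fugiak, bekekahi), so the final letter is not what conditions the rule; the first letter is.
"fubove" begins with f-. The stems beginning with f- (furen → furenak, fugi → fugiak) add -ak.
The other patterns: stems beginning with k- or r- add the prefix be-; stems beginning with m- add the prefix pi-; stems beginning with b- or v- insert -om- after the first vowel.
So fubove → fuboveak.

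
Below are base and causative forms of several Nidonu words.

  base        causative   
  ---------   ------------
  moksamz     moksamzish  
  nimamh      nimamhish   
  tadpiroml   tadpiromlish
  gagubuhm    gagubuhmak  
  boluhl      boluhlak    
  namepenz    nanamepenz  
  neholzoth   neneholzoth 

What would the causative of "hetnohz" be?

hetnohzak

tadpiroml and boluhl both end in -l yet inflect differently (tadpiromlish, boluhlak), so the final letter is not what conditions the rule; the second-to-last letter is.
"hetnohz" has second-to-last letter 'h'. The stems whose second-to-last letter is 'h' (gagubuhm → gagubuhmak, boluhl → boluhlak) add -ak.
So hetnohz → hetnohzak.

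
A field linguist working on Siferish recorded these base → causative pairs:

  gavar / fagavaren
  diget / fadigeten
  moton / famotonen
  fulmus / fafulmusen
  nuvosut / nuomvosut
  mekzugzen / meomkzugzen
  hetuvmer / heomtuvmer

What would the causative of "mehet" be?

fameheten

diget and nuvosut both end in -t yet inflect differently (fadigeten, nuomvosut), so the final letter is not what conditions the rule; the number of vowels is.
"mehet" has 2 vowels. The stems with 2 vowels (gavar → fagavaren, diget → fadigeten, moton → famotonen) add fa- … -en around the stem.
The other pattern: stems with 3 vowels insert -om- after the first vowel.
So mehet → fameheten.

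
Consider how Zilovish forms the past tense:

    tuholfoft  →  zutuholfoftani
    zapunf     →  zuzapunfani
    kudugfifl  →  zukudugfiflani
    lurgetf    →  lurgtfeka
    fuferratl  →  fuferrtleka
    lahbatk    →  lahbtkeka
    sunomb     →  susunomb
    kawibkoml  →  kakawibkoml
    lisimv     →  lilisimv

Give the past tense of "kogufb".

zukogufbani

zapunf and lurgetf both end in -f yet inflect differently (zuzapunfani, lurgtfeka), so the final letter is not what conditions the rule; the second-to-last letter is.
"kogufb" has second-to-last letter 'f'. The stems whose second-to-last letter is 'f' (tuholfoft → zutuholfoftani, kudugfifl → zukudugfiflani) add zu- … -ani around the stem.
The other patterns: stems whose second-to-last letter is 't' delete the last vowel and add -eka; stems whose second-to-last letter is 'm' repeat the first consonant+vowel as a prefix.
So kogufb → zukogufbani.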